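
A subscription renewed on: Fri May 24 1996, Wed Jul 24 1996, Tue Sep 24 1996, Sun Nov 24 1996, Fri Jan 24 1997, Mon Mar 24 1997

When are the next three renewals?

Sat May 24 1997, Thu Jul 24 1997, Wed Sep 24 1997

Each date is the 24th; the gaps (61, 62, 61, 61, 59) track the month lengths.
The rule is the 24th of every 2 months.
Next: May 1997 → Sat May 24 1997.
Next: July 1997 → Thu Jul 24 1997.
September 1997: Wed Sep 24 1997.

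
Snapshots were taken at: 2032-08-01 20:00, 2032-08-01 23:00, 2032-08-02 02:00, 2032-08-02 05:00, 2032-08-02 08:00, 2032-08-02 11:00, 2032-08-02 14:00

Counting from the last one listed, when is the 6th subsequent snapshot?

Spacing: 3, 3, 3, 3, 3, 3 h — constant 3 h.
2032-08-02 14:00 + 3 h = 2032-08-02 17:00.
2032-08-02 17:00 + 3 h = 2032-08-02 20:00.
2032-08-02 20:00 + 3 h = 2032-08-02 23:00.
2032-08-02 23:00 + 3 h = 2032-08-03 02:00.
2032-08-03 02:00 + 3 h = 2032-08-03 05:00.
2032-08-03 05:00 + 3 h = 2032-08-03 08:00.

2032-08-03 08:00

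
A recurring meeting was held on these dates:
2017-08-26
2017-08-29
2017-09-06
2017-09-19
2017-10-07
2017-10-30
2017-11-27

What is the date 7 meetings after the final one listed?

Gaps: 3, 8, 13, 18, 23, 28 days — each gap is 5 larger than the previous one.
Next gap: 33 days. 2017-11-27 + 33 days = 2017-12-30.
Next gap: 38 days. 2017-12-30 + 38 days = 2018-02-06.
Next gap: 43 days. 2018-02-06 + 43 days = 2018-03-21.
Next gap: 48 days. 2018-03-21 + 48 days = 2018-05-08.
Next gap: 53 days. 2018-05-08 + 53 days = 2018-06-30.
Next gap: 58 days. 2018-06-30 + 58 days = 2018-08-27.
Next gap: 63 days. 2018-08-27 + 63 days = 2018-10-29.

2018-10-29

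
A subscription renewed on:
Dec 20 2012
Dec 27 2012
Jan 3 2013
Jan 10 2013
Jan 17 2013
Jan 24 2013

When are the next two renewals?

Every event comes 7 days after the last (7, 7, 7, 7, 7).
Jan 24 2013 + 7 days = Jan 31 2013.
Jan 31 2013 + 7 days = Feb 7 2013.

Jan 31 2013, Feb 7 2013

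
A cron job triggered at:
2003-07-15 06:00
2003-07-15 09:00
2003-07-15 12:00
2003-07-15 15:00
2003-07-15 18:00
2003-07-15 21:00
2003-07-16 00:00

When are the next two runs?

2003-07-16 03:00, 2003-07-16 06:00

The interval is a steady 3 hours (3, 3, 3, 3, 3, 3).
2003-07-16 00:00 + 3 h = 2003-07-16 03:00.
2003-07-16 03:00 + 3 h = 2003-07-16 06:00.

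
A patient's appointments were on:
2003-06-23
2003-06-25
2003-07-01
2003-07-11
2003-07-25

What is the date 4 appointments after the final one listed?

The spacing grows by 4 each time: 2, 6, 10, 14 days.
Next gap: 18 days. 2003-07-25 + 18 days = 2003-08-12.
Next gap: 22 days. 2003-08-12 + 22 days = 2003-09-03.
Next gap: 26 days. 2003-09-03 + 26 days = 2003-09-29.
Next gap: 30 days. 2003-09-29 + 30 days = 2003-10-29.

2003-10-29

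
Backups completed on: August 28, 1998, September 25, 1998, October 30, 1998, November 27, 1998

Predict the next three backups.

December 25, 1998; January 29, 1999; February 26, 1999

These are Fridays with 28, 35, 28-day gaps.
Each is the final Friday of its month — October 30, 1998 is past the 28th, so '4th Friday' doesn't fit.
Last Friday of December 1998: December 25, 1998.
Last Friday of January 1999: January 29, 1999.
Last Friday of February 1999: February 26, 1999.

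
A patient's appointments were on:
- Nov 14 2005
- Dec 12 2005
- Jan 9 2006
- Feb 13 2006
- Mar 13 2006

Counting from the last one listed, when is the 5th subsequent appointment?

Gaps: 28, 28, 35, 28 days — a mix of 28 and 35. Every date is a Monday.
Each is the 2nd Monday of its month.
2nd Monday of April 2006: Apr 10 2006.
2nd Monday of May 2006: May 8 2006.
June 2006 — 2nd Monday is Jun 12 2006.
2nd Monday of July 2006: Jul 10 2006.
2nd Monday of August 2006: Aug 14 2006.

Aug 14 2006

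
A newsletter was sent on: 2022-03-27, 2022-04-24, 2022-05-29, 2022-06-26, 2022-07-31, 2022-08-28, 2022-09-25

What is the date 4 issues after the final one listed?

2023-01-29

These are Sundays with 28, 35, 28, 35, 28, 28-day gaps.
Each is the final Sunday of its month — 2022-05-29 is past the 28th, so '4th Sunday' doesn't fit.
October 2022 ends with Sunday 2022-10-30.
November 2022 ends with Sunday 2022-11-27.
Last Sunday of December 2022: 2022-12-25.
Last Sunday of January 2023: 2023-01-29.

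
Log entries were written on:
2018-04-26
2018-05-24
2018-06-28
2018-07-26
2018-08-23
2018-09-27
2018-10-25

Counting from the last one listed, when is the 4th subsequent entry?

2019-02-28

All dates are Thursdays, 28, 35, 28, 28, 35, 28 days apart.
Specifically, the 4th Thursday of each month.
4th Thursday of November 2018: 2018-11-22.
December 2018 — 4th Thursday is 2018-12-27.
4th Thursday of January 2019: 2019-01-24.
February 2019 — 4th Thursday is 2019-02-28.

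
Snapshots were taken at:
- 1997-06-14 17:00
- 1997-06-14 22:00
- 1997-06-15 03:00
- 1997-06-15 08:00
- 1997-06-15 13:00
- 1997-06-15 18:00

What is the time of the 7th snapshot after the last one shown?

1997-06-17 05:00

Spacing: 5, 5, 5, 5, 5 h — constant 5 h.
1997-06-15 18:00 + 5 h = 1997-06-15 23:00.
1997-06-15 23:00 + 5 h = 1997-06-16 04:00.
1997-06-16 04:00 + 5 h = 1997-06-16 09:00.
1997-06-16 09:00 + 5 h = 1997-06-16 14:00.
1997-06-16 14:00 + 5 h = 1997-06-16 19:00.
1997-06-16 19:00 + 5 h = 1997-06-17 00:00.
1997-06-17 00:00 + 5 h = 1997-06-17 05:00.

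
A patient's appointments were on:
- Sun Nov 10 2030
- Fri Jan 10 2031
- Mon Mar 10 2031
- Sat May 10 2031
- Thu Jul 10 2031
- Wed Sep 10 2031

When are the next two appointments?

Mon Nov 10 2031, Sat Jan 10 2032

Gaps: 61, 59, 61, 61, 62 days — not constant. Every event is on the 10th of the month.
Pattern: the 10th of every 2 months.
Next: November 2031 → Mon Nov 10 2031.
Next: January 2032 → Sat Jan 10 2032.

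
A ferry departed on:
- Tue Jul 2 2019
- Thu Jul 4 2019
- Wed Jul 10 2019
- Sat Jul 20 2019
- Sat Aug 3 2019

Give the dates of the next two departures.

Intervals are 2, 6, 10, 14 days — an arithmetic progression with common difference 4.
Next gap: 18 days. Sat Aug 3 2019 + 18 days = Wed Aug 21 2019.
Next gap: 22 days. Wed Aug 21 2019 + 22 days = Thu Sep 12 2019.

Wed Aug 21 2019, Thu Sep 12 2019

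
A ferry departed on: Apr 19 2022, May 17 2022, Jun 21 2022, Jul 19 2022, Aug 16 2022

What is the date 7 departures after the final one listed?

Mar 21 2023

Gaps: 28, 35, 28, 28 days — a mix of 28 and 35. Every date is a Tuesday.
Each is the 3rd Tuesday of its month.
September 2022 — 3rd Tuesday is Sep 20 2022.
October 2022 — 3rd Tuesday is Oct 18 2022.
3rd Tuesday of November 2022: Nov 15 2022.
3rd Tuesday of December 2022: Dec 20 2022.
January 2023 — 3rd Tuesday is Jan 17 2023.
3rd Tuesday of February 2023: Feb 21 2023.
3rd Tuesday of March 2023: Mar 21 2023.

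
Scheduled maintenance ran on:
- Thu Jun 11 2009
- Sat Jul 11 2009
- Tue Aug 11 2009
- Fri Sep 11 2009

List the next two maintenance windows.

Sun Oct 11 2009, Wed Nov 11 2009

The day-of-month is always 11 (30, 31, 31 days between events).
So this recurs on the 11th of each month.
October 2009: Sun Oct 11 2009.
November 2009: Wed Nov 11 2009.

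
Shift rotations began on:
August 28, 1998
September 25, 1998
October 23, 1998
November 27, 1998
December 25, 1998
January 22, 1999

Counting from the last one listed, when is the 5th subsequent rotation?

June 25, 1999

All dates are Fridays, 28, 28, 35, 28, 28 days apart.
Specifically, the 4th Friday of each month.
4th Friday of February 1999: February 26, 1999.
4th Friday of March 1999: March 26, 1999.
April 1999 — 4th Friday is April 23, 1999.
May 1999 — 4th Friday is May 28, 1999.
June 1999 — 4th Friday is June 25, 1999.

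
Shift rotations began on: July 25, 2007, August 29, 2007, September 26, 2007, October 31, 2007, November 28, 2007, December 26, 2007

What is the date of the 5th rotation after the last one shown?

May 28, 2008

All Wednesdays; the gaps (35, 28, 35, 28, 28) vary with month length.
This is the last Wednesday of each month.
January 2008 ends with Wednesday January 30, 2008.
Last Wednesday of February 2008: February 27, 2008.
Last Wednesday of March 2008: March 26, 2008.
Last Wednesday of April 2008: April 30, 2008.
Last Wednesday of May 2008: May 28, 2008.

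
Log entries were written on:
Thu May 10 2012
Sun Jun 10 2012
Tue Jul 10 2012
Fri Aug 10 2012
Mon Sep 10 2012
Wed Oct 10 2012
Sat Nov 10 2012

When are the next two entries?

Mon Dec 10 2012, Thu Jan 10 2013

The day-of-month is always 10 (31, 30, 31, 31, 30, 31 days between events).
So this recurs on the 10th of each month.
Next: December 2012 → Mon Dec 10 2012.
Next: January 2013 → Thu Jan 10 2013.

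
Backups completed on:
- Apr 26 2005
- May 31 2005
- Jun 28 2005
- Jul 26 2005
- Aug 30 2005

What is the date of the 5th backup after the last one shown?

Jan 31 2006

These are Tuesdays with 35, 28, 28, 35-day gaps.
Each is the final Tuesday of its month — May 31 2005 is past the 28th, so '4th Tuesday' doesn't fit.
September 2005 ends with Tuesday Sep 27 2005.
October 2005 ends with Tuesday Oct 25 2005.
Last Tuesday of November 2005: Nov 29 2005.
December 2005 ends with Tuesday Dec 27 2005.
Last Tuesday of January 2006: Jan 31 2006.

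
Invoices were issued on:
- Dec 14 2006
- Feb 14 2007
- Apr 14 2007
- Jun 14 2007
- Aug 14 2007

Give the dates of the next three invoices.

The day-of-month is always 14 (62, 59, 61, 61 days between events).
So this recurs on the 14th of every 2 months.
October 2007: Oct 14 2007.
Next: December 2007 → Dec 14 2007.
Next: February 2008 → Feb 14 2008.

Oct 14 2007, Dec 14 2007, Feb 14 2008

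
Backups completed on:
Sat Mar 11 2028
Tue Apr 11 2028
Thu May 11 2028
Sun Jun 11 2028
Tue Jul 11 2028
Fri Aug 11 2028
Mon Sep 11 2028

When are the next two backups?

Gaps: 31, 30, 31, 30, 31, 31 days — not constant. Every event is on the 11th of the month.
Pattern: the 11th of each month.
October 2028: Wed Oct 11 2028.
Next: November 2028 → Sat Nov 11 2028.

Wed Oct 11 2028, Sat Nov 11 2028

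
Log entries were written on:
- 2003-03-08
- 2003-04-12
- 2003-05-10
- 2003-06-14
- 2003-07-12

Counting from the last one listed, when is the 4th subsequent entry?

All dates are Saturdays, 35, 28, 35, 28 days apart.
Specifically, the 2nd Saturday of each month.
2nd Saturday of August 2003: 2003-08-09.
September 2003 — 2nd Saturday is 2003-09-13.
2nd Saturday of October 2003: 2003-10-11.
November 2003 — 2nd Saturday is 2003-11-08.

2003-11-08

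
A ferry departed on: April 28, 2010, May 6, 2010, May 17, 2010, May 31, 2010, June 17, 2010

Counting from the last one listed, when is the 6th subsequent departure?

November 29, 2010

Gaps: 8, 11, 14, 17 days — each gap is 3 larger than the previous one.
Next gap: 20 days. June 17, 2010 + 20 days = July 7, 2010.
Next gap: 23 days. July 7, 2010 + 23 days = July 30, 2010.
Next gap: 26 days. July 30, 2010 + 26 days = August 25, 2010.
Next gap: 29 days. August 25, 2010 + 29 days = September 23, 2010.
Next gap: 32 days. September 23, 2010 + 32 days = October 25, 2010.
Next gap: 35 days. October 25, 2010 + 35 days = November 29, 2010.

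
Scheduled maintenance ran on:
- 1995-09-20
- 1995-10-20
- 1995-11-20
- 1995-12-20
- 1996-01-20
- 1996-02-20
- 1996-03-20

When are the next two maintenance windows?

The day-of-month is always 20 (30, 31, 30, 31, 31, 29 days between events).
So this recurs on the 20th of each month.
Next: April 1996 → 1996-04-20.
Next: May 1996 → 1996-05-20.

1996-04-20, 1996-05-20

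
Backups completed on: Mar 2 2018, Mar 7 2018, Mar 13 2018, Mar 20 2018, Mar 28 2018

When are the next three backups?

Apr 6 2018, Apr 16 2018, Apr 27 2018

The spacing grows by 1 each time: 5, 6, 7, 8 days.
Next gap: 9 days. Mar 28 2018 + 9 days = Apr 6 2018.
Next gap: 10 days. Apr 6 2018 + 10 days = Apr 16 2018.
Next gap: 11 days. Apr 16 2018 + 11 days = Apr 27 2018.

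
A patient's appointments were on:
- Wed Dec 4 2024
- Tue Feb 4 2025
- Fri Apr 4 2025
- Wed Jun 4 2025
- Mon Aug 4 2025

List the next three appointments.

Each date is the 4th; the gaps (62, 59, 61, 61) track the month lengths.
The rule is the 4th of every 2 months.
October 2025: Sat Oct 4 2025.
December 2025: Thu Dec 4 2025.
Next: February 2026 → Wed Feb 4 2026.

Sat Oct 4 2025, Thu Dec 4 2025, Wed Feb 4 2026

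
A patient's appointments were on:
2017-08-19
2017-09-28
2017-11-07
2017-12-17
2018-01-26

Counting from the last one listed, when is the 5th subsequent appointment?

The spacing is 40, 40, 40, 40 days — always 40 days.
2018-01-26 + 40 days = 2018-03-07.
2018-03-07 + 40 days = 2018-04-16.
2018-04-16 + 40 days = 2018-05-26.
2018-05-26 + 40 days = 2018-07-05.
2018-07-05 + 40 days = 2018-08-14.

2018-08-14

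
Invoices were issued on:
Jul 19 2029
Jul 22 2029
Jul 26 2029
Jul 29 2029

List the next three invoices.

Aug 2 2029, Aug 5 2029, Aug 9 2029

The gap pattern 3, 4, 3 repeats every 2 events.
These are the Thursdays and Sundays of each week.
Next Thursday: Aug 2 2029.
Next Sunday: Aug 5 2029.
The following Thursday is Aug 9 2029.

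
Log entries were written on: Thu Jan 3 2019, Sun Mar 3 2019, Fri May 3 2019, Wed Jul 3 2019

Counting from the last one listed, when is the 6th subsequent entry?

Fri Jul 3 2020

Each date is the 3rd; the gaps (59, 61, 61) track the month lengths.
The rule is the 3rd of every 2 months.
September 2019: Tue Sep 3 2019.
Next: November 2019 → Sun Nov 3 2019.
Next: January 2020 → Fri Jan 3 2020.
Next: March 2020 → Tue Mar 3 2020.
May 2020: Sun May 3 2020.
Next: July 2020 → Fri Jul 3 2020.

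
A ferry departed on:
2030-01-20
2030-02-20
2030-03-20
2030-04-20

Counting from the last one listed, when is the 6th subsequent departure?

Gaps: 31, 28, 31 days — not constant. Every event is on the 20th of the month.
Pattern: the 20th of each month.
Next: May 2030 → 2030-05-20.
Next: June 2030 → 2030-06-20.
Next: July 2030 → 2030-07-20.
Next: August 2030 → 2030-08-20.
Next: September 2030 → 2030-09-20.
Next: October 2030 → 2030-10-20.

2030-10-20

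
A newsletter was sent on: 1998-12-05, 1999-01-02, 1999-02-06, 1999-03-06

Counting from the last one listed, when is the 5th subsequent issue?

1999-08-07

These are Saturdays at 28- or 35-day spacing (28, 35, 28).
The pattern: 1st Saturday of the month.
April 1999 — 1st Saturday is 1999-04-03.
May 1999 — 1st Saturday is 1999-05-01.
June 1999 — 1st Saturday is 1999-06-05.
July 1999 — 1st Saturday is 1999-07-03.
August 1999 — 1st Saturday is 1999-08-07.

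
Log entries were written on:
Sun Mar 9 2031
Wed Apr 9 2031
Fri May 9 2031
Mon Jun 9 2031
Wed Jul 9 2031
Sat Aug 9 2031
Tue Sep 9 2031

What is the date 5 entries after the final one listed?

Each date is the 9th; the gaps (31, 30, 31, 30, 31, 31) track the month lengths.
The rule is the 9th of each month.
October 2031: Thu Oct 9 2031.
Next: November 2031 → Sun Nov 9 2031.
Next: December 2031 → Tue Dec 9 2031.
Next: January 2032 → Fri Jan 9 2032.
Next: February 2032 → Mon Feb 9 2032.

Mon Feb 9 2032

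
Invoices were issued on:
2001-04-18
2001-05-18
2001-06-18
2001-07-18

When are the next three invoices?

Gaps: 30, 31, 30 days — not constant. Every event is on the 18th of the month.
Pattern: the 18th of each month.
August 2001: 2001-08-18.
September 2001: 2001-09-18.
Next: October 2001 → 2001-10-18.

2001-08-18, 2001-09-18, 2001-10-18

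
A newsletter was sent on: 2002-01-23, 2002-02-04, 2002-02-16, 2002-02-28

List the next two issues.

2002-03-12, 2002-03-24

Gaps between consecutive events: 12, 12, 12 days — a constant 12-day interval.
2002-02-28 + 12 days = 2002-03-12.
2002-03-12 + 12 days = 2002-03-24.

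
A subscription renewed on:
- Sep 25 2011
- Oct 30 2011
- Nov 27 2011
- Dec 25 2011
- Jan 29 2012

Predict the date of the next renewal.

Every date is a Sunday; gaps 35, 28, 28, 35 days.
Each is the last Sunday of its month (at least one falls on the 29th or later, ruling out '4th Sunday').
Last Sunday of February 2012: Feb 26 2012.

Feb 26 2012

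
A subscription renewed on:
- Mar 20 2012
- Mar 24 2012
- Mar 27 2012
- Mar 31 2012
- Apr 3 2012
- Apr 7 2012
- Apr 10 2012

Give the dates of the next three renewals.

Apr 14 2012, Apr 17 2012, Apr 21 2012

Gaps: 4, 3, 4, 3, 4, 3 days — not constant, but cyclic with period 2.
The events fall on every Tuesday and Saturday.
Next Saturday: Apr 14 2012.
The following Tuesday is Apr 17 2012.
The following Saturday is Apr 21 2012.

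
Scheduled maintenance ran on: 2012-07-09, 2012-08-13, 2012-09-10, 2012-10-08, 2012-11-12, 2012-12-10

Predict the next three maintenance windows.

These are Mondays at 28- or 35-day spacing (35, 28, 28, 35, 28).
The pattern: 2nd Monday of the month.
2nd Monday of January 2013: 2013-01-14.
2nd Monday of February 2013: 2013-02-11.
2nd Monday of March 2013: 2013-03-11.

2013-01-14, 2013-02-11, 2013-03-11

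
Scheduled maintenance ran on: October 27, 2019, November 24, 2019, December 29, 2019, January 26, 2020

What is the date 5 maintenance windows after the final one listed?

Every date is a Sunday; gaps 28, 35, 28 days.
Each is the last Sunday of its month (at least one falls on the 29th or later, ruling out '4th Sunday').
Last Sunday of February 2020: February 23, 2020.
March 2020 ends with Sunday March 29, 2020.
April 2020 ends with Sunday April 26, 2020.
Last Sunday of May 2020: May 31, 2020.
June 2020 ends with Sunday June 28, 2020.

June 28, 2020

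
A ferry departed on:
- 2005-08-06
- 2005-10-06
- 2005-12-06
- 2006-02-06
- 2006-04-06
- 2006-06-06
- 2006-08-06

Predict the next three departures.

2006-10-06, 2006-12-06, 2007-02-06

Gaps: 61, 61, 62, 59, 61, 61 days — not constant. Every event is on the 6th of the month.
Pattern: the 6th of every 2 months.
Next: October 2006 → 2006-10-06.
Next: December 2006 → 2006-12-06.
February 2007: 2007-02-06.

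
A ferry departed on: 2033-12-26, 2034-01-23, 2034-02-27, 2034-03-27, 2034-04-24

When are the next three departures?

These are Mondays at 28- or 35-day spacing (28, 35, 28, 28).
The pattern: 4th Monday of the month.
4th Monday of May 2034: 2034-05-22.
June 2034 — 4th Monday is 2034-06-26.
4th Monday of July 2034: 2034-07-24.

2034-05-22, 2034-06-26, 2034-07-24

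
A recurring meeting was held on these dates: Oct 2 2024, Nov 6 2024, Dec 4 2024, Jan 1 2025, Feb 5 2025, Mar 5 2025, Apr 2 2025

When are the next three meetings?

May 7 2025, Jun 4 2025, Jul 2 2025

Gaps: 35, 28, 28, 35, 28, 28 days — a mix of 28 and 35. Every date is a Wednesday.
Each is the 1st Wednesday of its month.
1st Wednesday of May 2025: May 7 2025.
1st Wednesday of June 2025: Jun 4 2025.
1st Wednesday of July 2025: Jul 2 2025.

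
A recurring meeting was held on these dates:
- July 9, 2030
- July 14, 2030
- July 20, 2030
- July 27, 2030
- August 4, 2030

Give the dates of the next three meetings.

August 13, 2030; August 23, 2030; September 3, 2030

Intervals are 5, 6, 7, 8 days — an arithmetic progression with common difference 1.
Next gap: 9 days. August 4, 2030 + 9 days = August 13, 2030.
Next gap: 10 days. August 13, 2030 + 10 days = August 23, 2030.
Next gap: 11 days. August 23, 2030 + 11 days = September 3, 2030.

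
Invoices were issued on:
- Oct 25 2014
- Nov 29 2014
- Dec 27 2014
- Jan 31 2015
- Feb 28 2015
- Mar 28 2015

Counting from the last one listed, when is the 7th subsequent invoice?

Oct 31 2015

Every date is a Saturday; gaps 35, 28, 35, 28, 28 days.
Each is the last Saturday of its month (at least one falls on the 29th or later, ruling out '4th Saturday').
April 2015 ends with Saturday Apr 25 2015.
Last Saturday of May 2015: May 30 2015.
Last Saturday of June 2015: Jun 27 2015.
Last Saturday of July 2015: Jul 25 2015.
Last Saturday of August 2015: Aug 29 2015.
Last Saturday of September 2015: Sep 26 2015.
Last Saturday of October 2015: Oct 31 2015.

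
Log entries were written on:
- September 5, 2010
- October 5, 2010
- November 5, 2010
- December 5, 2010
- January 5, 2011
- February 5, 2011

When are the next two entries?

March 5, 2011; April 5, 2011

The day-of-month is always 5 (30, 31, 30, 31, 31 days between events).
So this recurs on the 5th of each month.
March 2011: March 5, 2011.
April 2011: April 5, 2011.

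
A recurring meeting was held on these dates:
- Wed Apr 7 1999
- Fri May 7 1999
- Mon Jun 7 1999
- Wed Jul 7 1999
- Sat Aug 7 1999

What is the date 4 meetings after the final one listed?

The day-of-month is always 7 (30, 31, 30, 31 days between events).
So this recurs on the 7th of each month.
Next: September 1999 → Tue Sep 7 1999.
October 1999: Thu Oct 7 1999.
Next: November 1999 → Sun Nov 7 1999.
December 1999: Tue Dec 7 1999.

Tue Dec 7 1999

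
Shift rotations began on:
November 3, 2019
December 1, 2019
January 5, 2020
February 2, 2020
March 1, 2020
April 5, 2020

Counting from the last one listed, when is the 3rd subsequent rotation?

These are Sundays at 28- or 35-day spacing (28, 35, 28, 28, 35).
The pattern: 1st Sunday of the month.
1st Sunday of May 2020: May 3, 2020.
1st Sunday of June 2020: June 7, 2020.
1st Sunday of July 2020: July 5, 2020.

July 5, 2020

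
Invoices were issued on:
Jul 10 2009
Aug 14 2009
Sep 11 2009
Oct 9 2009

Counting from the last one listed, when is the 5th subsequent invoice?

Gaps: 35, 28, 28 days — a mix of 28 and 35. Every date is a Friday.
Each is the 2nd Friday of its month.
2nd Friday of November 2009: Nov 13 2009.
2nd Friday of December 2009: Dec 11 2009.
2nd Friday of January 2010: Jan 8 2010.
2nd Friday of February 2010: Feb 12 2010.
March 2010 — 2nd Friday is Mar 12 2010.

Mar 12 2010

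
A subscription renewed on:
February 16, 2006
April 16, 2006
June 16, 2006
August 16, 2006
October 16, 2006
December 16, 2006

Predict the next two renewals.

February 16, 2007; April 16, 2007

Each date is the 16th; the gaps (59, 61, 61, 61, 61) track the month lengths.
The rule is the 16th of every 2 months.
February 2007: February 16, 2007.
April 2007: April 16, 2007.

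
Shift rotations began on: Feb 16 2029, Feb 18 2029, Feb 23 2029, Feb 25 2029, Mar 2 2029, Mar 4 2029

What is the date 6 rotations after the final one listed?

Mar 25 2029

Gaps: 2, 5, 2, 5, 2 days — not constant, but cyclic with period 2.
The events fall on every Friday and Sunday.
The following Friday is Mar 9 2029.
Next Sunday: Mar 11 2029.
Next Friday: Mar 16 2029.
The following Sunday is Mar 18 2029.
Next Friday: Mar 23 2029.
Next Sunday: Mar 25 2029.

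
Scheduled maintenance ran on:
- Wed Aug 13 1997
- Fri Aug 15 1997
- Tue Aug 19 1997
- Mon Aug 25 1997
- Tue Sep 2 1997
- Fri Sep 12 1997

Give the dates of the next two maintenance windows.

Intervals are 2, 4, 6, 8, 10 days — an arithmetic progression with common difference 2.
Next gap: 12 days. Fri Sep 12 1997 + 12 days = Wed Sep 24 1997.
Next gap: 14 days. Wed Sep 24 1997 + 14 days = Wed Oct 8 1997.

Wed Sep 24 1997, Wed Oct 8 1997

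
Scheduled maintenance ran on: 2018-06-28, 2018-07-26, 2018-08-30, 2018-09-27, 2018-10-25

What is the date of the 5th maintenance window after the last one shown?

Every date is a Thursday; gaps 28, 35, 28, 28 days.
Each is the last Thursday of its month (at least one falls on the 29th or later, ruling out '4th Thursday').
November 2018 ends with Thursday 2018-11-29.
Last Thursday of December 2018: 2018-12-27.
Last Thursday of January 2019: 2019-01-31.
Last Thursday of February 2019: 2019-02-28.
Last Thursday of March 2019: 2019-03-28.

2019-03-28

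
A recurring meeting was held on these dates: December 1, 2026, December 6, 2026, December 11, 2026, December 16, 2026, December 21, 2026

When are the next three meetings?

December 26, 2026; December 31, 2026; January 5, 2027

Every event comes 5 days after the last (5, 5, 5, 5).
December 21, 2026 + 5 days = December 26, 2026.
December 26, 2026 + 5 days = December 31, 2026.
December 31, 2026 + 5 days = January 5, 2027.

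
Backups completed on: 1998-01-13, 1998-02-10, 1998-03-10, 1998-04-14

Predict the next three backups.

1998-05-12, 1998-06-09, 1998-07-14

Gaps: 28, 28, 35 days — a mix of 28 and 35. Every date is a Tuesday.
Each is the 2nd Tuesday of its month.
2nd Tuesday of May 1998: 1998-05-12.
2nd Tuesday of June 1998: 1998-06-09.
2nd Tuesday of July 1998: 1998-07-14.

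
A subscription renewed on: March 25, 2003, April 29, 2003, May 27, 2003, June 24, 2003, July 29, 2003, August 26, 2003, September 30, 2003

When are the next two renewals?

Every date is a Tuesday; gaps 35, 28, 28, 35, 28, 35 days.
Each is the last Tuesday of its month (at least one falls on the 29th or later, ruling out '4th Tuesday').
October 2003 ends with Tuesday October 28, 2003.
Last Tuesday of November 2003: November 25, 2003.

October 28, 2003; November 25, 2003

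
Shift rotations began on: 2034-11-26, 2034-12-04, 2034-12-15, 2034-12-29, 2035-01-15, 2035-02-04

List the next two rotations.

Gaps: 8, 11, 14, 17, 20 days — each gap is 3 larger than the previous one.
Next gap: 23 days. 2035-02-04 + 23 days = 2035-02-27.
Next gap: 26 days. 2035-02-27 + 26 days = 2035-03-25.

2035-02-27, 2035-03-25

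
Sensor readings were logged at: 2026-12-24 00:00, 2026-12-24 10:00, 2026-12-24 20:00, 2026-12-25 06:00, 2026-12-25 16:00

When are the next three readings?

2026-12-26 02:00, 2026-12-26 12:00, 2026-12-26 22:00

Gaps: 10, 10, 10, 10 hours — each event is 10 hours after the previous one.
2026-12-25 16:00 + 10 h = 2026-12-26 02:00.
2026-12-26 02:00 + 10 h = 2026-12-26 12:00.
2026-12-26 12:00 + 10 h = 2026-12-26 22:00.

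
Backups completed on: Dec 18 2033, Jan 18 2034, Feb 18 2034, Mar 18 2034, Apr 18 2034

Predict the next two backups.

Gaps: 31, 31, 28, 31 days — not constant. Every event is on the 18th of the month.
Pattern: the 18th of each month.
Next: May 2034 → May 18 2034.
Next: June 2034 → Jun 18 2034.

May 18 2034, Jun 18 2034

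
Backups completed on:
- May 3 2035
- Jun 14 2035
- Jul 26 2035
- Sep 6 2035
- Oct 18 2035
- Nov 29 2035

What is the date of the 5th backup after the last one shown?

Jun 26 2036

The spacing is 42, 42, 42, 42, 42 days — always 42 days.
Nov 29 2035 + 42 days = Jan 10 2036.
Jan 10 2036 + 42 days = Feb 21 2036.
Feb 21 2036 + 42 days = Apr 3 2036.
Apr 3 2036 + 42 days = May 15 2036.
May 15 2036 + 42 days = Jun 26 2036.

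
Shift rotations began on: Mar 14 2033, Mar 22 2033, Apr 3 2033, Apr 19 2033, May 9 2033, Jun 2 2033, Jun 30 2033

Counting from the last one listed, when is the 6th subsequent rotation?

Mar 9 2034

Gaps: 8, 12, 16, 20, 24, 28 days — each gap is 4 larger than the previous one.
Next gap: 32 days. Jun 30 2033 + 32 days = Aug 1 2033.
Next gap: 36 days. Aug 1 2033 + 36 days = Sep 6 2033.
Next gap: 40 days. Sep 6 2033 + 40 days = Oct 16 2033.
Next gap: 44 days. Oct 16 2033 + 44 days = Nov 29 2033.
Next gap: 48 days. Nov 29 2033 + 48 days = Jan 16 2034.
Next gap: 52 days. Jan 16 2034 + 52 days = Mar 9 2034.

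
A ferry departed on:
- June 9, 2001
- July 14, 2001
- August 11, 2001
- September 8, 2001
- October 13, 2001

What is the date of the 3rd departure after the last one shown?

Gaps: 35, 28, 28, 35 days — a mix of 28 and 35. Every date is a Saturday.
Each is the 2nd Saturday of its month.
2nd Saturday of November 2001: November 10, 2001.
December 2001 — 2nd Saturday is December 8, 2001.
January 2002 — 2nd Saturday is January 12, 2002.

January 12, 2002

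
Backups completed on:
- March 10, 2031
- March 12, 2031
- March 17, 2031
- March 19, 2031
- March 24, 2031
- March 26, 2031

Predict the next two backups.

March 31, 2031; April 2, 2031

Every event lands on a Monday or Wednesday (gaps cycle 2, 5, 2, 5, 2).
So the schedule is: every Monday and Wednesday.
Next Monday: March 31, 2031.
The following Wednesday is April 2, 2031.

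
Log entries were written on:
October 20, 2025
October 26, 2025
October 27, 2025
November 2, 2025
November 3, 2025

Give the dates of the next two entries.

The gap pattern 6, 1, 6, 1 repeats every 2 events.
These are the Mondays and Sundays of each week.
The following Sunday is November 9, 2025.
Next Monday: November 10, 2025.

November 9, 2025; November 10, 2025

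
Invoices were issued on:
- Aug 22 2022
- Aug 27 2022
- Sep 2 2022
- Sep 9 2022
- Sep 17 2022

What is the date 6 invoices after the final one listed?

The spacing grows by 1 each time: 5, 6, 7, 8 days.
Next gap: 9 days. Sep 17 2022 + 9 days = Sep 26 2022.
Next gap: 10 days. Sep 26 2022 + 10 days = Oct 6 2022.
Next gap: 11 days. Oct 6 2022 + 11 days = Oct 17 2022.
Next gap: 12 days. Oct 17 2022 + 12 days = Oct 29 2022.
Next gap: 13 days. Oct 29 2022 + 13 days = Nov 11 2022.
Next gap: 14 days. Nov 11 2022 + 14 days = Nov 25 2022.

Nov 25 2022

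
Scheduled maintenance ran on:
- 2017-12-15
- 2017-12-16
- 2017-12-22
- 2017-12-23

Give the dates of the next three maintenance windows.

Every event lands on a Friday or Saturday (gaps cycle 1, 6, 1).
So the schedule is: every Friday and Saturday.
Next Friday: 2017-12-29.
The following Saturday is 2017-12-30.
The following Friday is 2018-01-05.

2017-12-29, 2017-12-30, 2018-01-05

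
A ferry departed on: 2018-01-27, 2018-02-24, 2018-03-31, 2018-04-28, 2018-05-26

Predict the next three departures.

All Saturdays; the gaps (28, 35, 28, 28) vary with month length.
This is the last Saturday of each month.
Last Saturday of June 2018: 2018-06-30.
Last Saturday of July 2018: 2018-07-28.
Last Saturday of August 2018: 2018-08-25.

2018-06-30, 2018-07-28, 2018-08-25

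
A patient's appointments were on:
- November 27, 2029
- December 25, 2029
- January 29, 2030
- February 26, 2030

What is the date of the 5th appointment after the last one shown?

July 30, 2030

Every date is a Tuesday; gaps 28, 35, 28 days.
Each is the last Tuesday of its month (at least one falls on the 29th or later, ruling out '4th Tuesday').
Last Tuesday of March 2030: March 26, 2030.
April 2030 ends with Tuesday April 30, 2030.
Last Tuesday of May 2030: May 28, 2030.
June 2030 ends with Tuesday June 25, 2030.
Last Tuesday of July 2030: July 30, 2030.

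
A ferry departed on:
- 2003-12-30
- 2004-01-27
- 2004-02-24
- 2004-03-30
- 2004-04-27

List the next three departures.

These are Tuesdays with 28, 28, 35, 28-day gaps.
Each is the final Tuesday of its month — 2003-12-30 is past the 28th, so '4th Tuesday' doesn't fit.
May 2004 ends with Tuesday 2004-05-25.
June 2004 ends with Tuesday 2004-06-29.
Last Tuesday of July 2004: 2004-07-27.

2004-05-25, 2004-06-29, 2004-07-27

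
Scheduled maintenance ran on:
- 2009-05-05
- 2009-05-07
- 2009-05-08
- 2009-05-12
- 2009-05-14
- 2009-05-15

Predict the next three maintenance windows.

2009-05-19, 2009-05-21, 2009-05-22

Every event lands on a Tuesday or Thursday or Friday (gaps cycle 2, 1, 4, 2, 1).
So the schedule is: every Tuesday, Thursday and Friday.
The following Tuesday is 2009-05-19.
The following Thursday is 2009-05-21.
Next Friday: 2009-05-22.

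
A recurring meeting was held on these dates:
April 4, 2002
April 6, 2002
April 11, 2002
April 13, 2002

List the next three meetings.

April 18, 2002; April 20, 2002; April 25, 2002

Gaps: 2, 5, 2 days — not constant, but cyclic with period 2.
The events fall on every Thursday and Saturday.
The following Thursday is April 18, 2002.
Next Saturday: April 20, 2002.
The following Thursday is April 25, 2002.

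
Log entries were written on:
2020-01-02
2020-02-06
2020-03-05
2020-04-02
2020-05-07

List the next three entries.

2020-06-04, 2020-07-02, 2020-08-06

All dates are Thursdays, 35, 28, 28, 35 days apart.
Specifically, the 1st Thursday of each month.
June 2020 — 1st Thursday is 2020-06-04.
1st Thursday of July 2020: 2020-07-02.
1st Thursday of August 2020: 2020-08-06.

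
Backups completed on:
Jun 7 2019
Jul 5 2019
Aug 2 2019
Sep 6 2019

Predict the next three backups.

These are Fridays at 28- or 35-day spacing (28, 28, 35).
The pattern: 1st Friday of the month.
October 2019 — 1st Friday is Oct 4 2019.
November 2019 — 1st Friday is Nov 1 2019.
December 2019 — 1st Friday is Dec 6 2019.

Oct 4 2019, Nov 1 2019, Dec 6 2019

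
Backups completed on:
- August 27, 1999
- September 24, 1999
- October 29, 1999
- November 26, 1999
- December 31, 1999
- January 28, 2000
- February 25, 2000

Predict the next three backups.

March 31, 2000; April 28, 2000; May 26, 2000

These are Fridays with 28, 35, 28, 35, 28, 28-day gaps.
Each is the final Friday of its month — October 29, 1999 is past the 28th, so '4th Friday' doesn't fit.
March 2000 ends with Friday March 31, 2000.
April 2000 ends with Friday April 28, 2000.
Last Friday of May 2000: May 26, 2000.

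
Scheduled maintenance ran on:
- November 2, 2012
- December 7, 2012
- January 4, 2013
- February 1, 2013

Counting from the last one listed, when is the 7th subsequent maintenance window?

September 6, 2013

These are Fridays at 28- or 35-day spacing (35, 28, 28).
The pattern: 1st Friday of the month.
March 2013 — 1st Friday is March 1, 2013.
1st Friday of April 2013: April 5, 2013.
1st Friday of May 2013: May 3, 2013.
June 2013 — 1st Friday is June 7, 2013.
July 2013 — 1st Friday is July 5, 2013.
August 2013 — 1st Friday is August 2, 2013.
1st Friday of September 2013: September 6, 2013.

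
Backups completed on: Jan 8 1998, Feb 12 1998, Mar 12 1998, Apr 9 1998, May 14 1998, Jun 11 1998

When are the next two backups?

Jul 9 1998, Aug 13 1998

These are Thursdays at 28- or 35-day spacing (35, 28, 28, 35, 28).
The pattern: 2nd Thursday of the month.
July 1998 — 2nd Thursday is Jul 9 1998.
August 1998 — 2nd Thursday is Aug 13 1998.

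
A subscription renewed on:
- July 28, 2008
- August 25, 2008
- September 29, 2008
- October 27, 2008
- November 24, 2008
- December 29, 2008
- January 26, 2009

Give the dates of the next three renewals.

February 23, 2009; March 30, 2009; April 27, 2009

All Mondays; the gaps (28, 35, 28, 28, 35, 28) vary with month length.
This is the last Monday of each month.
February 2009 ends with Monday February 23, 2009.
March 2009 ends with Monday March 30, 2009.
April 2009 ends with Monday April 27, 2009.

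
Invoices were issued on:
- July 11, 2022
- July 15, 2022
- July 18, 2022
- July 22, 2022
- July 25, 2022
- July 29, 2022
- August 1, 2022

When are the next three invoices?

August 5, 2022; August 8, 2022; August 12, 2022

Every event lands on a Monday or Friday (gaps cycle 4, 3, 4, 3, 4, 3).
So the schedule is: every Monday and Friday.
Next Friday: August 5, 2022.
The following Monday is August 8, 2022.
Next Friday: August 12, 2022.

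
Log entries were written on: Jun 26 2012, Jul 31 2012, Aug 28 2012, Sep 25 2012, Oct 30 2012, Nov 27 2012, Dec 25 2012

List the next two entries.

Jan 29 2013, Feb 26 2013

All Tuesdays; the gaps (35, 28, 28, 35, 28, 28) vary with month length.
This is the last Tuesday of each month.
Last Tuesday of January 2013: Jan 29 2013.
Last Tuesday of February 2013: Feb 26 2013.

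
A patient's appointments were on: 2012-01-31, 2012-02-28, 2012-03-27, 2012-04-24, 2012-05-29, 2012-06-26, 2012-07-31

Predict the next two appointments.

These are Tuesdays with 28, 28, 28, 35, 28, 35-day gaps.
Each is the final Tuesday of its month — 2012-01-31 is past the 28th, so '4th Tuesday' doesn't fit.
Last Tuesday of August 2012: 2012-08-28.
September 2012 ends with Tuesday 2012-09-25.

2012-08-28, 2012-09-25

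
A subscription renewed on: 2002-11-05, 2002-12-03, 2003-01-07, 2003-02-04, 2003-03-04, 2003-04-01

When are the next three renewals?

All dates are Tuesdays, 28, 35, 28, 28, 28 days apart.
Specifically, the 1st Tuesday of each month.
May 2003 — 1st Tuesday is 2003-05-06.
1st Tuesday of June 2003: 2003-06-03.
1st Tuesday of July 2003: 2003-07-01.

2003-05-06, 2003-06-03, 2003-07-01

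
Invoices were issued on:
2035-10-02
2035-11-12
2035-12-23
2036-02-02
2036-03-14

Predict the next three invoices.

2036-04-24, 2036-06-04, 2036-07-15

Every event comes 41 days after the last (41, 41, 41, 41).
2036-03-14 + 41 days = 2036-04-24.
2036-04-24 + 41 days = 2036-06-04.
2036-06-04 + 41 days = 2036-07-15.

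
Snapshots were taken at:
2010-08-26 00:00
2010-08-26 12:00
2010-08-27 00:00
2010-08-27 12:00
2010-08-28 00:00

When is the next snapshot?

Gaps: 12, 12, 12, 12 hours — each event is 12 hours after the previous one.
2010-08-28 00:00 + 12 h = 2010-08-28 12:00.

2010-08-28 12:00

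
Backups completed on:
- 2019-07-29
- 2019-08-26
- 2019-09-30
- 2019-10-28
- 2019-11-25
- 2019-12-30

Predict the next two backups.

2020-01-27, 2020-02-24

All Mondays; the gaps (28, 35, 28, 28, 35) vary with month length.
This is the last Monday of each month.
Last Monday of January 2020: 2020-01-27.
Last Monday of February 2020: 2020-02-24.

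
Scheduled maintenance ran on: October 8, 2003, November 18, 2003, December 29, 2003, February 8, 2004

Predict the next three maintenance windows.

March 20, 2004; April 30, 2004; June 10, 2004

Every event comes 41 days after the last (41, 41, 41).
February 8, 2004 + 41 days = March 20, 2004.
March 20, 2004 + 41 days = April 30, 2004.
April 30, 2004 + 41 days = June 10, 2004.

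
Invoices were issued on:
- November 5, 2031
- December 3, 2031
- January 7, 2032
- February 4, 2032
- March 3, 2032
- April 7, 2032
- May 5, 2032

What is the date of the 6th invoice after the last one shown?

November 3, 2032

All dates are Wednesdays, 28, 35, 28, 28, 35, 28 days apart.
Specifically, the 1st Wednesday of each month.
1st Wednesday of June 2032: June 2, 2032.
1st Wednesday of July 2032: July 7, 2032.
1st Wednesday of August 2032: August 4, 2032.
September 2032 — 1st Wednesday is September 1, 2032.
1st Wednesday of October 2032: October 6, 2032.
November 2032 — 1st Wednesday is November 3, 2032.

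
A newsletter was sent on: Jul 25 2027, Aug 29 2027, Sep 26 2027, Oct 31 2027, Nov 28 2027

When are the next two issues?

Every date is a Sunday; gaps 35, 28, 35, 28 days.
Each is the last Sunday of its month (at least one falls on the 29th or later, ruling out '4th Sunday').
December 2027 ends with Sunday Dec 26 2027.
Last Sunday of January 2028: Jan 30 2028.

Dec 26 2027, Jan 30 2028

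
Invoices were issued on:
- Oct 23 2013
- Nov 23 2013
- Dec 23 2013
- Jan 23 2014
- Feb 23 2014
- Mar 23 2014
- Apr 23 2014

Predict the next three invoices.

Each date is the 23rd; the gaps (31, 30, 31, 31, 28, 31) track the month lengths.
The rule is the 23rd of each month.
Next: May 2014 → May 23 2014.
Next: June 2014 → Jun 23 2014.
Next: July 2014 → Jul 23 2014.

May 23 2014, Jun 23 2014, Jul 23 2014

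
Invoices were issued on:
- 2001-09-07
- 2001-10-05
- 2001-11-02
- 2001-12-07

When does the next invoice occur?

All dates are Fridays, 28, 28, 35 days apart.
Specifically, the 1st Friday of each month.
January 2002 — 1st Friday is 2002-01-04.

2002-01-04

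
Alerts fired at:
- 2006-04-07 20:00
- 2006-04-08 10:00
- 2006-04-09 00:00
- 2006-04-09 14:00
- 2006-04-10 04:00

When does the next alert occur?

2006-04-10 18:00

Gaps: 14, 14, 14, 14 hours — each event is 14 hours after the previous one.
2006-04-10 04:00 + 14 h = 2006-04-10 18:00.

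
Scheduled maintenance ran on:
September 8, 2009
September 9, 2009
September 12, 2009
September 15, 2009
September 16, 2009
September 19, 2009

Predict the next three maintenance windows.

September 22, 2009; September 23, 2009; September 26, 2009

Every event lands on a Tuesday or Wednesday or Saturday (gaps cycle 1, 3, 3, 1, 3).
So the schedule is: every Tuesday, Wednesday and Saturday.
The following Tuesday is September 22, 2009.
Next Wednesday: September 23, 2009.
The following Saturday is September 26, 2009.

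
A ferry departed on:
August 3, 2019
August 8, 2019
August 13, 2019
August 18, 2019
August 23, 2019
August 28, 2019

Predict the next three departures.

September 2, 2019; September 7, 2019; September 12, 2019

Every event comes 5 days after the last (5, 5, 5, 5, 5).
August 28, 2019 + 5 days = September 2, 2019.
September 2, 2019 + 5 days = September 7, 2019.
September 7, 2019 + 5 days = September 12, 2019.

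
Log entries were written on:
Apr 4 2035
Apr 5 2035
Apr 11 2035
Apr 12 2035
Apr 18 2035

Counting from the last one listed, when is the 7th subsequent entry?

Every event lands on a Wednesday or Thursday (gaps cycle 1, 6, 1, 6).
So the schedule is: every Wednesday and Thursday.
The following Thursday is Apr 19 2035.
The following Wednesday is Apr 25 2035.
Next Thursday: Apr 26 2035.
Next Wednesday: May 2 2035.
Next Thursday: May 3 2035.
The following Wednesday is May 9 2035.
Next Thursday: May 10 2035.

May 10 2035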